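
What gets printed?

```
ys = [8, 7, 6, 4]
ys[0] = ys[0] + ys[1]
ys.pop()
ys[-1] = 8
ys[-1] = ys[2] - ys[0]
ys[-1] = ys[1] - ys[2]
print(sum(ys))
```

ys[0] = ys[0]+ys[1] = 8+7 = 15 → [15, 7, 6, 4]
pop() removes 4 → [15, 7, 6]
ys[-1] = 8 → [15, 7, 8]
ys[-1] = ys[2]-ys[0] = 8-15 = -7 → [15, 7, -7]
ys[-1] = ys[1]-ys[2] = 7-(-7) = 14 → [15, 7, 14]
sum = 36

36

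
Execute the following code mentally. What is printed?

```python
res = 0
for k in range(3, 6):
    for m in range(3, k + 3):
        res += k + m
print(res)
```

105

k=3,m=3: res = 0+6 = 6
k=3,m=4: res = 6+7 = 13
k=3,m=5: res = 13+8 = 21
k=4,m=3: res = 21+7 = 28
k=4,m=4: res = 28+8 = 36
k=4,m=5: res = 36+9 = 45
k=4,m=6: res = 45+10 = 55
k=5,m=3: res = 55+8 = 63
k=5,m=4: res = 63+9 = 72
k=5,m=5: res = 72+10 = 82
k=5,m=6: res = 82+11 = 93
k=5,m=7: res = 93+12 = 105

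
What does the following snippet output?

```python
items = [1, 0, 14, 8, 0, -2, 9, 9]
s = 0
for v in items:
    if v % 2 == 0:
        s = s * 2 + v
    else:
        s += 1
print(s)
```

v=1: not even, s = 0+1 = 1
v=0: even, s = 1*2+0 = 2
v=14: even, s = 2*2+14 = 18
v=8: even, s = 18*2+8 = 44
v=0: even, s = 44*2+0 = 88
v=-2: even, s = 88*2+(-2) = 174
v=9: not even, s = 174+1 = 175
v=9: not even, s = 175+1 = 176

176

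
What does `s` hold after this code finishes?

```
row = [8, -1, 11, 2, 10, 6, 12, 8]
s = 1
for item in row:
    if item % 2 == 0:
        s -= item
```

-45

item=8: even, s = 1-8 = -7
item=-1: not even
item=11: not even
item=2: even, s = (-7)-2 = -9
item=10: even, s = (-9)-10 = -19
item=6: even, s = (-19)-6 = -25
item=12: even, s = (-25)-12 = -37
item=8: even, s = (-37)-8 = -45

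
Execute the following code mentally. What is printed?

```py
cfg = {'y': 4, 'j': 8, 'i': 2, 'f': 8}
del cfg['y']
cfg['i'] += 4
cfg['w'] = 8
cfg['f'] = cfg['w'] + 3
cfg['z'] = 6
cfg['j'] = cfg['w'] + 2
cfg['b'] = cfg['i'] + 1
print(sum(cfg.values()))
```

del 'y' → {'j': 8, 'i': 2, 'f': 8}
cfg['i'] = 2+4 = 6 → {'j': 8, 'i': 6, 'f': 8}
cfg['w'] = 8 → {'j': 8, 'i': 6, 'f': 8, 'w': 8}
cfg['f'] = cfg['w']+3 = 11 → {'j': 8, 'i': 6, 'f': 11, 'w': 8}
cfg['z'] = 6 → {'j': 8, 'i': 6, 'f': 11, 'w': 8, 'z': 6}
cfg['j'] = cfg['w']+2 = 10 → {'j': 10, 'i': 6, 'f': 11, 'w': 8, 'z': 6}
cfg['b'] = cfg['i']+1 = 7 → {'j': 10, 'i': 6, 'f': 11, 'w': 8, 'z': 6, 'b': 7}
sum of values = 48

48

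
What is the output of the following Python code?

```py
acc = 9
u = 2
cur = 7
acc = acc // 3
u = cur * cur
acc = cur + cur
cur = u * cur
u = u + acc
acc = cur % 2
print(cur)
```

343

acc = 9//3 = 3
u = 7*7 = 49
acc = 7+7 = 14
cur = 49*7 = 343
u = 49+14 = 63
acc = 343%2 = 1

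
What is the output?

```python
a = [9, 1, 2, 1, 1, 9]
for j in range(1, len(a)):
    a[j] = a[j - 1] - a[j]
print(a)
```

j=1: a[1] = 9-1 = 8 → [9, 8, 2, 1, 1, 9]
j=2: a[2] = 8-2 = 6 → [9, 8, 6, 1, 1, 9]
j=3: a[3] = 6-1 = 5 → [9, 8, 6, 5, 1, 9]
j=4: a[4] = 5-1 = 4 → [9, 8, 6, 5, 4, 9]
j=5: a[5] = 4-9 = -5 → [9, 8, 6, 5, 4, -5]

[9, 8, 6, 5, 4, -5]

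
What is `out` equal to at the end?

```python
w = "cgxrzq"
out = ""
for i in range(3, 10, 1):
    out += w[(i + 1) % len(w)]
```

i=3: add w[4]='z' → 'z'
i=4: add w[5]='q' → 'zq'
i=5: add w[0]='c' → 'zqc'
i=6: add w[1]='g' → 'zqcg'
i=7: add w[2]='x' → 'zqcgx'
i=8: add w[3]='r' → 'zqcgxr'
i=9: add w[4]='z' → 'zqcgxrz'

'zqcgxrz'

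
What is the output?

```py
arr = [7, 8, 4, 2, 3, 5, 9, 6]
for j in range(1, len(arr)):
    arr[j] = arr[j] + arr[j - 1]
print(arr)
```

[7, 15, 19, 21, 24, 29, 38, 44]

j=1: arr[1] = 8+7 = 15 → [7, 15, 4, 2, 3, 5, 9, 6]
j=2: arr[2] = 4+15 = 19 → [7, 15, 19, 2, 3, 5, 9, 6]
j=3: arr[3] = 2+19 = 21 → [7, 15, 19, 21, 3, 5, 9, 6]
j=4: arr[4] = 3+21 = 24 → [7, 15, 19, 21, 24, 5, 9, 6]
j=5: arr[5] = 5+24 = 29 → [7, 15, 19, 21, 24, 29, 9, 6]
j=6: arr[6] = 9+29 = 38 → [7, 15, 19, 21, 24, 29, 38, 6]
j=7: arr[7] = 6+38 = 44 → [7, 15, 19, 21, 24, 29, 38, 44]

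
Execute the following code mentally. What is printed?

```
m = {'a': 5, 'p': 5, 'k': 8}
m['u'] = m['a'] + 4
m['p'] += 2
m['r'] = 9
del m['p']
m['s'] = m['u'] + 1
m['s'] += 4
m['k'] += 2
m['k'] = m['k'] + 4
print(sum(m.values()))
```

m['u'] = m['a']+4 = 9 → {'a': 5, 'p': 5, 'k': 8, 'u': 9}
m['p'] = 5+2 = 7 → {'a': 5, 'p': 7, 'k': 8, 'u': 9}
m['r'] = 9 → {'a': 5, 'p': 7, 'k': 8, 'u': 9, 'r': 9}
del 'p' → {'a': 5, 'k': 8, 'u': 9, 'r': 9}
m['s'] = m['u']+1 = 10 → {'a': 5, 'k': 8, 'u': 9, 'r': 9, 's': 10}
m['s'] = 10+4 = 14 → {'a': 5, 'k': 8, 'u': 9, 'r': 9, 's': 14}
m['k'] = 8+2 = 10 → {'a': 5, 'k': 10, 'u': 9, 'r': 9, 's': 14}
m['k'] = m['k']+4 = 14 → {'a': 5, 'k': 14, 'u': 9, 'r': 9, 's': 14}
sum of values = 51

51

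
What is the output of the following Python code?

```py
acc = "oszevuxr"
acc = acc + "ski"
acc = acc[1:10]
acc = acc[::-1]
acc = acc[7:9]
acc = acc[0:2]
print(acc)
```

+ 'ski' → 'oszevuxrski'
slice [1:10] → 'szevuxrsk'
reverse → 'ksrxuvezs'
slice [7:9] → 'zs'
slice [0:2] → 'zs'

zs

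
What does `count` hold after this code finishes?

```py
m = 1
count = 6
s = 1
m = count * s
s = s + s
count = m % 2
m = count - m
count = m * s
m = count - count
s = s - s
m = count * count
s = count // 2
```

-12

m = 6*1 = 6
s = 1+1 = 2
count = 6%2 = 0
m = 0-6 = -6
count = (-6)*2 = -12
m = (-12)-(-12) = 0
s = 2-2 = 0
m = (-12)*(-12) = 144
s = (-12)//2 = -6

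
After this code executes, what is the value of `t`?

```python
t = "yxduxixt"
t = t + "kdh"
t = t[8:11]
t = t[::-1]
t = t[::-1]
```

'kdh'

+ 'kdh' → 'yxduxixtkdh'
slice [8:11] → 'kdh'
reverse → 'hdk'
reverse → 'kdh'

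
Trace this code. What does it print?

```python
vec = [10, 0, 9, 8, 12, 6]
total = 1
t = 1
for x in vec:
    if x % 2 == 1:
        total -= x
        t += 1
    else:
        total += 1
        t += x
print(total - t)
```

-41

x=10: not odd, total = 1+1 = 2; t=11
x=0: not odd, total = 2+1 = 3; t=11
x=9: odd, total = 3-9 = -6; t=12
x=8: not odd, total = (-6)+1 = -5; t=20
x=12: not odd, total = (-5)+1 = -4; t=32
x=6: not odd, total = (-4)+1 = -3; t=38
total-t = (-3)-38 = -41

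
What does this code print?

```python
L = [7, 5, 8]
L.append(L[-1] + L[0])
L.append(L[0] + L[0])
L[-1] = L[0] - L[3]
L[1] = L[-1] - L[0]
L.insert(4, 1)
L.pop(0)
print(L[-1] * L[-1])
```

64

append L[-1]+L[0] = 8+7 = 15 → [7, 5, 8, 15]
append L[0]+L[0] = 7+7 = 14 → [7, 5, 8, 15, 14]
L[-1] = L[0]-L[3] = 7-15 = -8 → [7, 5, 8, 15, -8]
L[1] = L[-1]-L[0] = (-8)-7 = -15 → [7, -15, 8, 15, -8]
insert 1 at 4 → [7, -15, 8, 15, 1, -8]
pop(0) removes 7 → [-15, 8, 15, 1, -8]
L[-1]*L[-1] = (-8)*(-8) = 64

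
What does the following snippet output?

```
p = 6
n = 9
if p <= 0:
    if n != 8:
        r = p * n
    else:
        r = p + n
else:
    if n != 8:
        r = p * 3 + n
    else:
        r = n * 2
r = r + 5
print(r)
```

p=6, n=9
p <= 0 is False; n != 8 is True
→ r = p * 3 + n = 27
r = 27+5 = 32

32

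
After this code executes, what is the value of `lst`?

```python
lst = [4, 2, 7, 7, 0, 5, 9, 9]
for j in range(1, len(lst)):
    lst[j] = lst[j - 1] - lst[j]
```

j=1: lst[1] = 4-2 = 2 → [4, 2, 7, 7, 0, 5, 9, 9]
j=2: lst[2] = 2-7 = -5 → [4, 2, -5, 7, 0, 5, 9, 9]
j=3: lst[3] = (-5)-7 = -12 → [4, 2, -5, -12, 0, 5, 9, 9]
j=4: lst[4] = (-12)-0 = -12 → [4, 2, -5, -12, -12, 5, 9, 9]
j=5: lst[5] = (-12)-5 = -17 → [4, 2, -5, -12, -12, -17, 9, 9]
j=6: lst[6] = (-17)-9 = -26 → [4, 2, -5, -12, -12, -17, -26, 9]
j=7: lst[7] = (-26)-9 = -35 → [4, 2, -5, -12, -12, -17, -26, -35]

[4, 2, -5, -12, -12, -17, -26, -35]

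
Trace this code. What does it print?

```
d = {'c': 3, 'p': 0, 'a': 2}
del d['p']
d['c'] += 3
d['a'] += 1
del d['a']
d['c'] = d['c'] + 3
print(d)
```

{'c': 9}

del 'p' → {'c': 3, 'a': 2}
d['c'] = 3+3 = 6 → {'c': 6, 'a': 2}
d['a'] = 2+1 = 3 → {'c': 6, 'a': 3}
del 'a' → {'c': 6}
d['c'] = d['c']+3 = 9 → {'c': 9}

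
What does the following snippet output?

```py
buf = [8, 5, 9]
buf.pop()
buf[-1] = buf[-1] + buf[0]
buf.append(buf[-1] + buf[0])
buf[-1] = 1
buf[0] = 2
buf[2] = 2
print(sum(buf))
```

pop() removes 9 → [8, 5]
buf[-1] = buf[-1]+buf[0] = 5+8 = 13 → [8, 13]
append buf[-1]+buf[0] = 13+8 = 21 → [8, 13, 21]
buf[-1] = 1 → [8, 13, 1]
buf[0] = 2 → [2, 13, 1]
buf[2] = 2 → [2, 13, 2]
sum = 17

17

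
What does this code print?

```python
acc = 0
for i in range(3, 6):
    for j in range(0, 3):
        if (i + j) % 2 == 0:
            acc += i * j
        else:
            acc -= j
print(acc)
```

i=3,j=0: odd sum, acc = 0-0 = 0
i=3,j=1: even sum, acc = 0+3 = 3
i=3,j=2: odd sum, acc = 3-2 = 1
i=4,j=0: even sum, acc = 1+0 = 1
i=4,j=1: odd sum, acc = 1-1 = 0
i=4,j=2: even sum, acc = 0+8 = 8
i=5,j=0: odd sum, acc = 8-0 = 8
i=5,j=1: even sum, acc = 8+5 = 13
i=5,j=2: odd sum, acc = 13-2 = 11

11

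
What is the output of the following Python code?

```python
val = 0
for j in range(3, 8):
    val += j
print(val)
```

25

j=3: val = 0+3 = 3
j=4: val = 3+4 = 7
j=5: val = 7+5 = 12
j=6: val = 12+6 = 18
j=7: val = 18+7 = 25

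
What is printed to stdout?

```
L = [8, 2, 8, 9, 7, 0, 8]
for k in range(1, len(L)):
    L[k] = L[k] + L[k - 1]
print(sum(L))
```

173

k=1: L[1] = 2+8 = 10 → [8, 10, 8, 9, 7, 0, 8]
k=2: L[2] = 8+10 = 18 → [8, 10, 18, 9, 7, 0, 8]
k=3: L[3] = 9+18 = 27 → [8, 10, 18, 27, 7, 0, 8]
k=4: L[4] = 7+27 = 34 → [8, 10, 18, 27, 34, 0, 8]
k=5: L[5] = 0+34 = 34 → [8, 10, 18, 27, 34, 34, 8]
k=6: L[6] = 8+34 = 42 → [8, 10, 18, 27, 34, 34, 42]
sum = 173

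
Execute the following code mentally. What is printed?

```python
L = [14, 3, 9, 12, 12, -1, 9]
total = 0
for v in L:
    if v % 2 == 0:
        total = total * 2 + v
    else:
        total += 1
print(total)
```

102

v=14: even, total = 0*2+14 = 14
v=3: not even, total = 14+1 = 15
v=9: not even, total = 15+1 = 16
v=12: even, total = 16*2+12 = 44
v=12: even, total = 44*2+12 = 100
v=-1: not even, total = 100+1 = 101
v=9: not even, total = 101+1 = 102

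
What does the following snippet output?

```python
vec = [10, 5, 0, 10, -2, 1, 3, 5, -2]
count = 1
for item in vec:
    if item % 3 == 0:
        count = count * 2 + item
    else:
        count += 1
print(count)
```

item=10: not %3==0, count = 1+1 = 2
item=5: not %3==0, count = 2+1 = 3
item=0: %3==0, count = 3*2+0 = 6
item=10: not %3==0, count = 6+1 = 7
item=-2: not %3==0, count = 7+1 = 8
item=1: not %3==0, count = 8+1 = 9
item=3: %3==0, count = 9*2+3 = 21
item=5: not %3==0, count = 21+1 = 22
item=-2: not %3==0, count = 22+1 = 23

23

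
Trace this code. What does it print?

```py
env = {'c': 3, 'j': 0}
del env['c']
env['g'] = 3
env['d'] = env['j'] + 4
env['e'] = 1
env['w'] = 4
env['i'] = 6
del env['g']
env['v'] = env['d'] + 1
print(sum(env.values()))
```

20

del 'c' → {'j': 0}
env['g'] = 3 → {'j': 0, 'g': 3}
env['d'] = env['j']+4 = 4 → {'j': 0, 'g': 3, 'd': 4}
env['e'] = 1 → {'j': 0, 'g': 3, 'd': 4, 'e': 1}
env['w'] = 4 → {'j': 0, 'g': 3, 'd': 4, 'e': 1, 'w': 4}
env['i'] = 6 → {'j': 0, 'g': 3, 'd': 4, 'e': 1, 'w': 4, 'i': 6}
del 'g' → {'j': 0, 'd': 4, 'e': 1, 'w': 4, 'i': 6}
env['v'] = env['d']+1 = 5 → {'j': 0, 'd': 4, 'e': 1, 'w': 4, 'i': 6, 'v': 5}
sum of values = 20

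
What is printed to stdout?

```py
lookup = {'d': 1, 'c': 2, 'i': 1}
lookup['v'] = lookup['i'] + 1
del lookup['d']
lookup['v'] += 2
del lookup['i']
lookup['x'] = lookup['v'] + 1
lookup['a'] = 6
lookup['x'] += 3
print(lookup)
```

{'c': 2, 'v': 4, 'x': 8, 'a': 6}

lookup['v'] = lookup['i']+1 = 2 → {'d': 1, 'c': 2, 'i': 1, 'v': 2}
del 'd' → {'c': 2, 'i': 1, 'v': 2}
lookup['v'] = 2+2 = 4 → {'c': 2, 'i': 1, 'v': 4}
del 'i' → {'c': 2, 'v': 4}
lookup['x'] = lookup['v']+1 = 5 → {'c': 2, 'v': 4, 'x': 5}
lookup['a'] = 6 → {'c': 2, 'v': 4, 'x': 5, 'a': 6}
lookup['x'] = 5+3 = 8 → {'c': 2, 'v': 4, 'x': 8, 'a': 6}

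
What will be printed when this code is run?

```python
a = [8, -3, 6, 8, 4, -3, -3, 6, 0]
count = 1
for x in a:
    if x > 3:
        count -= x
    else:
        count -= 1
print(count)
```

-35

x=8: >3, count = 1-8 = -7
x=-3: not >3, count = (-7)-1 = -8
x=6: >3, count = (-8)-6 = -14
x=8: >3, count = (-14)-8 = -22
x=4: >3, count = (-22)-4 = -26
x=-3: not >3, count = (-26)-1 = -27
x=-3: not >3, count = (-27)-1 = -28
x=6: >3, count = (-28)-6 = -34
x=0: not >3, count = (-34)-1 = -35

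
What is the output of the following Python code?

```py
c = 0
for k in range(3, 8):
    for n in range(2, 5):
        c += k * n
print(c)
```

k=3,n=2: c = 0+6 = 6
k=3,n=3: c = 6+9 = 15
k=3,n=4: c = 15+12 = 27
k=4,n=2: c = 27+8 = 35
k=4,n=3: c = 35+12 = 47
k=4,n=4: c = 47+16 = 63
k=5,n=2: c = 63+10 = 73
k=5,n=3: c = 73+15 = 88
k=5,n=4: c = 88+20 = 108
k=6,n=2: c = 108+12 = 120
k=6,n=3: c = 120+18 = 138
k=6,n=4: c = 138+24 = 162
k=7,n=2: c = 162+14 = 176
k=7,n=3: c = 176+21 = 197
k=7,n=4: c = 197+28 = 225

225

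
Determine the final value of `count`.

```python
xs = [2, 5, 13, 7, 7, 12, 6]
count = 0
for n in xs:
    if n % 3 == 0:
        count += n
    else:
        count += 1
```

n=2: not %3==0, count = 0+1 = 1
n=5: not %3==0, count = 1+1 = 2
n=13: not %3==0, count = 2+1 = 3
n=7: not %3==0, count = 3+1 = 4
n=7: not %3==0, count = 4+1 = 5
n=12: %3==0, count = 5+12 = 17
n=6: %3==0, count = 17+6 = 23

23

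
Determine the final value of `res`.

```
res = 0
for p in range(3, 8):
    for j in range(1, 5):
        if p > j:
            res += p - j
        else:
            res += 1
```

54

p=3,j=1: 3>1, res = 0+2 = 2
p=3,j=2: 3>2, res = 2+1 = 3
p=3,j=3: not 3>3, res = 3+1 = 4
p=3,j=4: not 3>4, res = 4+1 = 5
p=4,j=1: 4>1, res = 5+3 = 8
p=4,j=2: 4>2, res = 8+2 = 10
p=4,j=3: 4>3, res = 10+1 = 11
p=4,j=4: not 4>4, res = 11+1 = 12
p=5,j=1: 5>1, res = 12+4 = 16
p=5,j=2: 5>2, res = 16+3 = 19
p=5,j=3: 5>3, res = 19+2 = 21
p=5,j=4: 5>4, res = 21+1 = 22
p=6,j=1: 6>1, res = 22+5 = 27
p=6,j=2: 6>2, res = 27+4 = 31
p=6,j=3: 6>3, res = 31+3 = 34
p=6,j=4: 6>4, res = 34+2 = 36
p=7,j=1: 7>1, res = 36+6 = 42
p=7,j=2: 7>2, res = 42+5 = 47
p=7,j=3: 7>3, res = 47+4 = 51
p=7,j=4: 7>4, res = 51+3 = 54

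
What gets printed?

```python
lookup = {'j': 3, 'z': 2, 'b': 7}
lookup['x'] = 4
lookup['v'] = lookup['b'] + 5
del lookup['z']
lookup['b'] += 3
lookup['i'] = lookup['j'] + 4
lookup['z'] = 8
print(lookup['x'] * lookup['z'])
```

lookup['x'] = 4 → {'j': 3, 'z': 2, 'b': 7, 'x': 4}
lookup['v'] = lookup['b']+5 = 12 → {'j': 3, 'z': 2, 'b': 7, 'x': 4, 'v': 12}
del 'z' → {'j': 3, 'b': 7, 'x': 4, 'v': 12}
lookup['b'] = 7+3 = 10 → {'j': 3, 'b': 10, 'x': 4, 'v': 12}
lookup['i'] = lookup['j']+4 = 7 → {'j': 3, 'b': 10, 'x': 4, 'v': 12, 'i': 7}
lookup['z'] = 8 → {'j': 3, 'b': 10, 'x': 4, 'v': 12, 'i': 7, 'z': 8}
lookup['x']*lookup['z'] = 4*8 = 32

32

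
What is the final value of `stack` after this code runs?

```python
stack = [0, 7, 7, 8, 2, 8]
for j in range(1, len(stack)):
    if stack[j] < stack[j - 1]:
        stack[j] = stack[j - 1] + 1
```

[0, 7, 7, 8, 9, 10]

j=1: 7>=0, unchanged → [0, 7, 7, 8, 2, 8]
j=2: 7>=7, unchanged → [0, 7, 7, 8, 2, 8]
j=3: 8>=7, unchanged → [0, 7, 7, 8, 2, 8]
j=4: 2<8, stack[4] = 8+1 = 9 → [0, 7, 7, 8, 9, 8]
j=5: 8<9, stack[5] = 9+1 = 10 → [0, 7, 7, 8, 9, 10]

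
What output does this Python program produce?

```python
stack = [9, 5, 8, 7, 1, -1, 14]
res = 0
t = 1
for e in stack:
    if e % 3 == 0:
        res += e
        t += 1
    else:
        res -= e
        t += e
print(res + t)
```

11

e=9: %3==0, res = 0+9 = 9; t=2
e=5: not %3==0, res = 9-5 = 4; t=7
e=8: not %3==0, res = 4-8 = -4; t=15
e=7: not %3==0, res = (-4)-7 = -11; t=22
e=1: not %3==0, res = (-11)-1 = -12; t=23
e=-1: not %3==0, res = (-12)-(-1) = -11; t=22
e=14: not %3==0, res = (-11)-14 = -25; t=36
res+t = (-25)+36 = 11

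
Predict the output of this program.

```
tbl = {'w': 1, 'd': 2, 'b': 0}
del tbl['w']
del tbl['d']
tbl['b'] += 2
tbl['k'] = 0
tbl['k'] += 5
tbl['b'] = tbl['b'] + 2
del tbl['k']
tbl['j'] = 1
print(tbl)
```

del 'w' → {'d': 2, 'b': 0}
del 'd' → {'b': 0}
tbl['b'] = 0+2 = 2 → {'b': 2}
tbl['k'] = 0 → {'b': 2, 'k': 0}
tbl['k'] = 0+5 = 5 → {'b': 2, 'k': 5}
tbl['b'] = tbl['b']+2 = 4 → {'b': 4, 'k': 5}
del 'k' → {'b': 4}
tbl['j'] = 1 → {'b': 4, 'j': 1}

{'b': 4, 'j': 1}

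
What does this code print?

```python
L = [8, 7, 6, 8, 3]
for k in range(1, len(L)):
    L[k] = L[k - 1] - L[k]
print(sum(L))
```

-25

k=1: L[1] = 8-7 = 1 → [8, 1, 6, 8, 3]
k=2: L[2] = 1-6 = -5 → [8, 1, -5, 8, 3]
k=3: L[3] = (-5)-8 = -13 → [8, 1, -5, -13, 3]
k=4: L[4] = (-13)-3 = -16 → [8, 1, -5, -13, -16]
sum = -25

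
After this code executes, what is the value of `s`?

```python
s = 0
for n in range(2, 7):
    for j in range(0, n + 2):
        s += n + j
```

210

n=2,j=0: s = 0+2 = 2
n=2,j=1: s = 2+3 = 5
n=2,j=2: s = 5+4 = 9
n=2,j=3: s = 9+5 = 14
n=3,j=0: s = 14+3 = 17
n=3,j=1: s = 17+4 = 21
n=3,j=2: s = 21+5 = 26
n=3,j=3: s = 26+6 = 32
n=3,j=4: s = 32+7 = 39
n=4,j=0: s = 39+4 = 43
n=4,j=1: s = 43+5 = 48
n=4,j=2: s = 48+6 = 54
n=4,j=3: s = 54+7 = 61
n=4,j=4: s = 61+8 = 69
n=4,j=5: s = 69+9 = 78
n=5,j=0: s = 78+5 = 83
n=5,j=1: s = 83+6 = 89
n=5,j=2: s = 89+7 = 96
n=5,j=3: s = 96+8 = 104
n=5,j=4: s = 104+9 = 113
n=5,j=5: s = 113+10 = 123
n=5,j=6: s = 123+11 = 134
n=6,j=0: s = 134+6 = 140
n=6,j=1: s = 140+7 = 147
n=6,j=2: s = 147+8 = 155
n=6,j=3: s = 155+9 = 164
n=6,j=4: s = 164+10 = 174
n=6,j=5: s = 174+11 = 185
n=6,j=6: s = 185+12 = 197
n=6,j=7: s = 197+13 = 210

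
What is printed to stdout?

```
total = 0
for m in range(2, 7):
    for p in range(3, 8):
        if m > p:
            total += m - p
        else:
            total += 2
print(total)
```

48

m=2,p=3: not 2>3, total = 0+2 = 2
m=2,p=4: not 2>4, total = 2+2 = 4
m=2,p=5: not 2>5, total = 4+2 = 6
m=2,p=6: not 2>6, total = 6+2 = 8
m=2,p=7: not 2>7, total = 8+2 = 10
m=3,p=3: not 3>3, total = 10+2 = 12
m=3,p=4: not 3>4, total = 12+2 = 14
m=3,p=5: not 3>5, total = 14+2 = 16
m=3,p=6: not 3>6, total = 16+2 = 18
m=3,p=7: not 3>7, total = 18+2 = 20
m=4,p=3: 4>3, total = 20+1 = 21
m=4,p=4: not 4>4, total = 21+2 = 23
m=4,p=5: not 4>5, total = 23+2 = 25
m=4,p=6: not 4>6, total = 25+2 = 27
m=4,p=7: not 4>7, total = 27+2 = 29
m=5,p=3: 5>3, total = 29+2 = 31
m=5,p=4: 5>4, total = 31+1 = 32
m=5,p=5: not 5>5, total = 32+2 = 34
m=5,p=6: not 5>6, total = 34+2 = 36
m=5,p=7: not 5>7, total = 36+2 = 38
m=6,p=3: 6>3, total = 38+3 = 41
m=6,p=4: 6>4, total = 41+2 = 43
m=6,p=5: 6>5, total = 43+1 = 44
m=6,p=6: not 6>6, total = 44+2 = 46
m=6,p=7: not 6>7, total = 46+2 = 48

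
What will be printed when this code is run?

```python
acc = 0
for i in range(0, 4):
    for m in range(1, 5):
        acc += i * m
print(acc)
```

60

i=0,m=1: acc = 0+0 = 0
i=0,m=2: acc = 0+0 = 0
i=0,m=3: acc = 0+0 = 0
i=0,m=4: acc = 0+0 = 0
i=1,m=1: acc = 0+1 = 1
i=1,m=2: acc = 1+2 = 3
i=1,m=3: acc = 3+3 = 6
i=1,m=4: acc = 6+4 = 10
i=2,m=1: acc = 10+2 = 12
i=2,m=2: acc = 12+4 = 16
i=2,m=3: acc = 16+6 = 22
i=2,m=4: acc = 22+8 = 30
i=3,m=1: acc = 30+3 = 33
i=3,m=2: acc = 33+6 = 39
i=3,m=3: acc = 39+9 = 48
i=3,m=4: acc = 48+12 = 60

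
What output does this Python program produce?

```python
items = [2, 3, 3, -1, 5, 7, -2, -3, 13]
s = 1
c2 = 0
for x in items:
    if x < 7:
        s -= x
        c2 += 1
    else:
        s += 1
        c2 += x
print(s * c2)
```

x=2: <7, s = 1-2 = -1; c2=1
x=3: <7, s = (-1)-3 = -4; c2=2
x=3: <7, s = (-4)-3 = -7; c2=3
x=-1: <7, s = (-7)-(-1) = -6; c2=4
x=5: <7, s = (-6)-5 = -11; c2=5
x=7: not <7, s = (-11)+1 = -10; c2=12
x=-2: <7, s = (-10)-(-2) = -8; c2=13
x=-3: <7, s = (-8)-(-3) = -5; c2=14
x=13: not <7, s = (-5)+1 = -4; c2=27
s*c2 = (-4)*27 = -108

-108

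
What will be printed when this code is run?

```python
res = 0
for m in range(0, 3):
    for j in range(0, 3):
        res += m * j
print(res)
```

m=0,j=0: res = 0+0 = 0
m=0,j=1: res = 0+0 = 0
m=0,j=2: res = 0+0 = 0
m=1,j=0: res = 0+0 = 0
m=1,j=1: res = 0+1 = 1
m=1,j=2: res = 1+2 = 3
m=2,j=0: res = 3+0 = 3
m=2,j=1: res = 3+2 = 5
m=2,j=2: res = 5+4 = 9

9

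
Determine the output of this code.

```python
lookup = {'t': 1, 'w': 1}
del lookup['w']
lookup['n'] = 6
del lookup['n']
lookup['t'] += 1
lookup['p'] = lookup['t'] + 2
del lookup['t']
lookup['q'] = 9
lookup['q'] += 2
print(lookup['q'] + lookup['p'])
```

15

del 'w' → {'t': 1}
lookup['n'] = 6 → {'t': 1, 'n': 6}
del 'n' → {'t': 1}
lookup['t'] = 1+1 = 2 → {'t': 2}
lookup['p'] = lookup['t']+2 = 4 → {'t': 2, 'p': 4}
del 't' → {'p': 4}
lookup['q'] = 9 → {'p': 4, 'q': 9}
lookup['q'] = 9+2 = 11 → {'p': 4, 'q': 11}
lookup['q']+lookup['p'] = 11+4 = 15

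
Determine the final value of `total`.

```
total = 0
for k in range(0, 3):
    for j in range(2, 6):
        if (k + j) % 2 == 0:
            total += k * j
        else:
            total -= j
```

-2

k=0,j=2: even sum, total = 0+0 = 0
k=0,j=3: odd sum, total = 0-3 = -3
k=0,j=4: even sum, total = (-3)+0 = -3
k=0,j=5: odd sum, total = (-3)-5 = -8
k=1,j=2: odd sum, total = (-8)-2 = -10
k=1,j=3: even sum, total = (-10)+3 = -7
k=1,j=4: odd sum, total = (-7)-4 = -11
k=1,j=5: even sum, total = (-11)+5 = -6
k=2,j=2: even sum, total = (-6)+4 = -2
k=2,j=3: odd sum, total = (-2)-3 = -5
k=2,j=4: even sum, total = (-5)+8 = 3
k=2,j=5: odd sum, total = 3-5 = -2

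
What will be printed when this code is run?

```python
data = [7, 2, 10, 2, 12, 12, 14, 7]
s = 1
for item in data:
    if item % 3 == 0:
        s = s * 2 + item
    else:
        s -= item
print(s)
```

-65

item=7: not %3==0, s = 1-7 = -6
item=2: not %3==0, s = (-6)-2 = -8
item=10: not %3==0, s = (-8)-10 = -18
item=2: not %3==0, s = (-18)-2 = -20
item=12: %3==0, s = (-20)*2+12 = -28
item=12: %3==0, s = (-28)*2+12 = -44
item=14: not %3==0, s = (-44)-14 = -58
item=7: not %3==0, s = (-58)-7 = -65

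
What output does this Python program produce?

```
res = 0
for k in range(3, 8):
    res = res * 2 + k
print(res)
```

k=3: res = 0*2+3 = 3
k=4: res = 3*2+4 = 10
k=5: res = 10*2+5 = 25
k=6: res = 25*2+6 = 56
k=7: res = 56*2+7 = 119

119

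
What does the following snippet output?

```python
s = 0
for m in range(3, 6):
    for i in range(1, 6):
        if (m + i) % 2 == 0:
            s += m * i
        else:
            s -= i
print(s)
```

m=3,i=1: even sum, s = 0+3 = 3
m=3,i=2: odd sum, s = 3-2 = 1
m=3,i=3: even sum, s = 1+9 = 10
m=3,i=4: odd sum, s = 10-4 = 6
m=3,i=5: even sum, s = 6+15 = 21
m=4,i=1: odd sum, s = 21-1 = 20
m=4,i=2: even sum, s = 20+8 = 28
m=4,i=3: odd sum, s = 28-3 = 25
m=4,i=4: even sum, s = 25+16 = 41
m=4,i=5: odd sum, s = 41-5 = 36
m=5,i=1: even sum, s = 36+5 = 41
m=5,i=2: odd sum, s = 41-2 = 39
m=5,i=3: even sum, s = 39+15 = 54
m=5,i=4: odd sum, s = 54-4 = 50
m=5,i=5: even sum, s = 50+25 = 75

75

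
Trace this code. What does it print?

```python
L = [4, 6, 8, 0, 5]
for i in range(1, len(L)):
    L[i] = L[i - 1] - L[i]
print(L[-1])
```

i=1: L[1] = 4-6 = -2 → [4, -2, 8, 0, 5]
i=2: L[2] = (-2)-8 = -10 → [4, -2, -10, 0, 5]
i=3: L[3] = (-10)-0 = -10 → [4, -2, -10, -10, 5]
i=4: L[4] = (-10)-5 = -15 → [4, -2, -10, -10, -15]

-15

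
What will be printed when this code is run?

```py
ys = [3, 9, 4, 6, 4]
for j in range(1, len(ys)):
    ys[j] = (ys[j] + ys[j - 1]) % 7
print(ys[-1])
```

j=1: ys[1] = (9+3)%7 = 5 → [3, 5, 4, 6, 4]
j=2: ys[2] = (4+5)%7 = 2 → [3, 5, 2, 6, 4]
j=3: ys[3] = (6+2)%7 = 1 → [3, 5, 2, 1, 4]
j=4: ys[4] = (4+1)%7 = 5 → [3, 5, 2, 1, 5]

5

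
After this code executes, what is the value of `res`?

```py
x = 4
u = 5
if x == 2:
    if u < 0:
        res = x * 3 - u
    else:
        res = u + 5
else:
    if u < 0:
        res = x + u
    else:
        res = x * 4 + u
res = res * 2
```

42

x=4, u=5
x == 2 is False; u < 0 is False
→ res = x * 4 + u = 21
res = 21*2 = 42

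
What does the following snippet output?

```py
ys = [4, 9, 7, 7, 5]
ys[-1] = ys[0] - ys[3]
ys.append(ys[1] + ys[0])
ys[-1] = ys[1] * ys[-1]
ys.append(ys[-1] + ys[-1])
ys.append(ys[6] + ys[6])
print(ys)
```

[4, 9, 7, 7, -3, 117, 234, 468]

ys[-1] = ys[0]-ys[3] = 4-7 = -3 → [4, 9, 7, 7, -3]
append ys[1]+ys[0] = 9+4 = 13 → [4, 9, 7, 7, -3, 13]
ys[-1] = ys[1]*ys[-1] = 9*13 = 117 → [4, 9, 7, 7, -3, 117]
append ys[-1]+ys[-1] = 117+117 = 234 → [4, 9, 7, 7, -3, 117, 234]
append ys[6]+ys[6] = 234+234 = 468 → [4, 9, 7, 7, -3, 117, 234, 468]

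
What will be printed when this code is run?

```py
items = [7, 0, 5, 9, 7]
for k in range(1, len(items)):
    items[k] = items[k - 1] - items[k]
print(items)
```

k=1: items[1] = 7-0 = 7 → [7, 7, 5, 9, 7]
k=2: items[2] = 7-5 = 2 → [7, 7, 2, 9, 7]
k=3: items[3] = 2-9 = -7 → [7, 7, 2, -7, 7]
k=4: items[4] = (-7)-7 = -14 → [7, 7, 2, -7, -14]

[7, 7, 2, -7, -14]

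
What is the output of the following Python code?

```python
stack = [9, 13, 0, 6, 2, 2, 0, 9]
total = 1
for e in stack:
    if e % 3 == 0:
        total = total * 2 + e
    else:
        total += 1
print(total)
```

e=9: %3==0, total = 1*2+9 = 11
e=13: not %3==0, total = 11+1 = 12
e=0: %3==0, total = 12*2+0 = 24
e=6: %3==0, total = 24*2+6 = 54
e=2: not %3==0, total = 54+1 = 55
e=2: not %3==0, total = 55+1 = 56
e=0: %3==0, total = 56*2+0 = 112
e=9: %3==0, total = 112*2+9 = 233

233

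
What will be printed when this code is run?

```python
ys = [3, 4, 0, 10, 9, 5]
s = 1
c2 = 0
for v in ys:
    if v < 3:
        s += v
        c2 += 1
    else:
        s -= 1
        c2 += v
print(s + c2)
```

v=3: not <3, s = 1-1 = 0; c2=3
v=4: not <3, s = 0-1 = -1; c2=7
v=0: <3, s = (-1)+0 = -1; c2=8
v=10: not <3, s = (-1)-1 = -2; c2=18
v=9: not <3, s = (-2)-1 = -3; c2=27
v=5: not <3, s = (-3)-1 = -4; c2=32
s+c2 = (-4)+32 = 28

28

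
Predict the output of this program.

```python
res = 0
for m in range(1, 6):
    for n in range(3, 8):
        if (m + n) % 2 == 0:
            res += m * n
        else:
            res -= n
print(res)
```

m=1,n=3: even sum, res = 0+3 = 3
m=1,n=4: odd sum, res = 3-4 = -1
m=1,n=5: even sum, res = (-1)+5 = 4
m=1,n=6: odd sum, res = 4-6 = -2
m=1,n=7: even sum, res = (-2)+7 = 5
m=2,n=3: odd sum, res = 5-3 = 2
m=2,n=4: even sum, res = 2+8 = 10
m=2,n=5: odd sum, res = 10-5 = 5
m=2,n=6: even sum, res = 5+12 = 17
m=2,n=7: odd sum, res = 17-7 = 10
m=3,n=3: even sum, res = 10+9 = 19
m=3,n=4: odd sum, res = 19-4 = 15
m=3,n=5: even sum, res = 15+15 = 30
m=3,n=6: odd sum, res = 30-6 = 24
m=3,n=7: even sum, res = 24+21 = 45
m=4,n=3: odd sum, res = 45-3 = 42
m=4,n=4: even sum, res = 42+16 = 58
m=4,n=5: odd sum, res = 58-5 = 53
m=4,n=6: even sum, res = 53+24 = 77
m=4,n=7: odd sum, res = 77-7 = 70
m=5,n=3: even sum, res = 70+15 = 85
m=5,n=4: odd sum, res = 85-4 = 81
m=5,n=5: even sum, res = 81+25 = 106
m=5,n=6: odd sum, res = 106-6 = 100
m=5,n=7: even sum, res = 100+35 = 135

135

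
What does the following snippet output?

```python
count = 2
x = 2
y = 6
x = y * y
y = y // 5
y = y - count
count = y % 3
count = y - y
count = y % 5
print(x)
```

x = 6*6 = 36
y = 6//5 = 1
y = 1-2 = -1
count = (-1)%3 = 2
count = (-1)-(-1) = 0
count = (-1)%5 = 4

36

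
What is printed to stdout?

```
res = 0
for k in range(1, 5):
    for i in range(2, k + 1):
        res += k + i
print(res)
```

k=2,i=2: res = 0+4 = 4
k=3,i=2: res = 4+5 = 9
k=3,i=3: res = 9+6 = 15
k=4,i=2: res = 15+6 = 21
k=4,i=3: res = 21+7 = 28
k=4,i=4: res = 28+8 = 36

36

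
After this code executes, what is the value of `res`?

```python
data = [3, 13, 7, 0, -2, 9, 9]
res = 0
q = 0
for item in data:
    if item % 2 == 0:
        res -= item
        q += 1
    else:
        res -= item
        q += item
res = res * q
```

-1677

item=3: not even, res = 0-3 = -3; q=3
item=13: not even, res = (-3)-13 = -16; q=16
item=7: not even, res = (-16)-7 = -23; q=23
item=0: even, res = (-23)-0 = -23; q=24
item=-2: even, res = (-23)-(-2) = -21; q=25
item=9: not even, res = (-21)-9 = -30; q=34
item=9: not even, res = (-30)-9 = -39; q=43
res*q = (-39)*43 = -1677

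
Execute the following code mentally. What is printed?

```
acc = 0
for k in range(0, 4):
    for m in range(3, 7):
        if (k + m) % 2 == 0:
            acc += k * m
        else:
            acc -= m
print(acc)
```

k=0,m=3: odd sum, acc = 0-3 = -3
k=0,m=4: even sum, acc = (-3)+0 = -3
k=0,m=5: odd sum, acc = (-3)-5 = -8
k=0,m=6: even sum, acc = (-8)+0 = -8
k=1,m=3: even sum, acc = (-8)+3 = -5
k=1,m=4: odd sum, acc = (-5)-4 = -9
k=1,m=5: even sum, acc = (-9)+5 = -4
k=1,m=6: odd sum, acc = (-4)-6 = -10
k=2,m=3: odd sum, acc = (-10)-3 = -13
k=2,m=4: even sum, acc = (-13)+8 = -5
k=2,m=5: odd sum, acc = (-5)-5 = -10
k=2,m=6: even sum, acc = (-10)+12 = 2
k=3,m=3: even sum, acc = 2+9 = 11
k=3,m=4: odd sum, acc = 11-4 = 7
k=3,m=5: even sum, acc = 7+15 = 22
k=3,m=6: odd sum, acc = 22-6 = 16

16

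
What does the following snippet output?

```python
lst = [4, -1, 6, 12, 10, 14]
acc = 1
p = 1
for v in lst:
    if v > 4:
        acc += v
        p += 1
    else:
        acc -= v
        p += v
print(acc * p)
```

320

v=4: not >4, acc = 1-4 = -3; p=5
v=-1: not >4, acc = (-3)-(-1) = -2; p=4
v=6: >4, acc = (-2)+6 = 4; p=5
v=12: >4, acc = 4+12 = 16; p=6
v=10: >4, acc = 16+10 = 26; p=7
v=14: >4, acc = 26+14 = 40; p=8
acc*p = 40*8 = 320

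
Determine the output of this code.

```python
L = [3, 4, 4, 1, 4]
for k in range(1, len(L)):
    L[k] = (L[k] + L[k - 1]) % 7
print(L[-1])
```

2

k=1: L[1] = (4+3)%7 = 0 → [3, 0, 4, 1, 4]
k=2: L[2] = (4+0)%7 = 4 → [3, 0, 4, 1, 4]
k=3: L[3] = (1+4)%7 = 5 → [3, 0, 4, 5, 4]
k=4: L[4] = (4+5)%7 = 2 → [3, 0, 4, 5, 2]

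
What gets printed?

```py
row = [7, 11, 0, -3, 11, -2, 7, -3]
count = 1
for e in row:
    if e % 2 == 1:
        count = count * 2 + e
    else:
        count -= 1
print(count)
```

475

e=7: odd, count = 1*2+7 = 9
e=11: odd, count = 9*2+11 = 29
e=0: not odd, count = 29-1 = 28
e=-3: odd, count = 28*2+(-3) = 53
e=11: odd, count = 53*2+11 = 117
e=-2: not odd, count = 117-1 = 116
e=7: odd, count = 116*2+7 = 239
e=-3: odd, count = 239*2+(-3) = 475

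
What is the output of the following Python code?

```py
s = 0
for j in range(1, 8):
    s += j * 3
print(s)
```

j=1: s = 0+1*3 = 3
j=2: s = 3+2*3 = 9
j=3: s = 9+3*3 = 18
j=4: s = 18+4*3 = 30
j=5: s = 30+5*3 = 45
j=6: s = 45+6*3 = 63
j=7: s = 63+7*3 = 84

84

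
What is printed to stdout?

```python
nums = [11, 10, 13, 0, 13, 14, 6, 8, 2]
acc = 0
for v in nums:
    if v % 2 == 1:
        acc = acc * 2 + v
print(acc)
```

83

v=11: odd, acc = 0*2+11 = 11
v=10: not odd
v=13: odd, acc = 11*2+13 = 35
v=0: not odd
v=13: odd, acc = 35*2+13 = 83
v=14: not odd
v=6: not odd
v=8: not odd
v=2: not odd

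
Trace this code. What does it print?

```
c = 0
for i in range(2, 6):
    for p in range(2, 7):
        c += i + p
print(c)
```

150

i=2,p=2: c = 0+4 = 4
i=2,p=3: c = 4+5 = 9
i=2,p=4: c = 9+6 = 15
i=2,p=5: c = 15+7 = 22
i=2,p=6: c = 22+8 = 30
i=3,p=2: c = 30+5 = 35
i=3,p=3: c = 35+6 = 41
i=3,p=4: c = 41+7 = 48
i=3,p=5: c = 48+8 = 56
i=3,p=6: c = 56+9 = 65
i=4,p=2: c = 65+6 = 71
i=4,p=3: c = 71+7 = 78
i=4,p=4: c = 78+8 = 86
i=4,p=5: c = 86+9 = 95
i=4,p=6: c = 95+10 = 105
i=5,p=2: c = 105+7 = 112
i=5,p=3: c = 112+8 = 120
i=5,p=4: c = 120+9 = 129
i=5,p=5: c = 129+10 = 139
i=5,p=6: c = 139+11 = 150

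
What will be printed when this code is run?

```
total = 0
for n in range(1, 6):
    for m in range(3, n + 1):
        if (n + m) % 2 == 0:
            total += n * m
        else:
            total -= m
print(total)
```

58

n=3,m=3: even sum, total = 0+9 = 9
n=4,m=3: odd sum, total = 9-3 = 6
n=4,m=4: even sum, total = 6+16 = 22
n=5,m=3: even sum, total = 22+15 = 37
n=5,m=4: odd sum, total = 37-4 = 33
n=5,m=5: even sum, total = 33+25 = 58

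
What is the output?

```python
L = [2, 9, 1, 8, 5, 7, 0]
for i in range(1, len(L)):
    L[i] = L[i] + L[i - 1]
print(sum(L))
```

134

i=1: L[1] = 9+2 = 11 → [2, 11, 1, 8, 5, 7, 0]
i=2: L[2] = 1+11 = 12 → [2, 11, 12, 8, 5, 7, 0]
i=3: L[3] = 8+12 = 20 → [2, 11, 12, 20, 5, 7, 0]
i=4: L[4] = 5+20 = 25 → [2, 11, 12, 20, 25, 7, 0]
i=5: L[5] = 7+25 = 32 → [2, 11, 12, 20, 25, 32, 0]
i=6: L[6] = 0+32 = 32 → [2, 11, 12, 20, 25, 32, 32]
sum = 134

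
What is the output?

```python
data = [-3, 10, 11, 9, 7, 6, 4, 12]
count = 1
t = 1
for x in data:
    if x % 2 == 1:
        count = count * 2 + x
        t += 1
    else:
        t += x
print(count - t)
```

x=-3: odd, count = 1*2+(-3) = -1; t=2
x=10: not odd; t=12
x=11: odd, count = (-1)*2+11 = 9; t=13
x=9: odd, count = 9*2+9 = 27; t=14
x=7: odd, count = 27*2+7 = 61; t=15
x=6: not odd; t=21
x=4: not odd; t=25
x=12: not odd; t=37
count-t = 61-37 = 24

24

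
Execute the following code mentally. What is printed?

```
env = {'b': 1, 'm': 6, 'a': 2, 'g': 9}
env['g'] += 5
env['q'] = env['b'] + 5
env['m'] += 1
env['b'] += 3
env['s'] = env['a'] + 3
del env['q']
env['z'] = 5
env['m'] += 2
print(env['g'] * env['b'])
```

56

env['g'] = 9+5 = 14 → {'b': 1, 'm': 6, 'a': 2, 'g': 14}
env['q'] = env['b']+5 = 6 → {'b': 1, 'm': 6, 'a': 2, 'g': 14, 'q': 6}
env['m'] = 6+1 = 7 → {'b': 1, 'm': 7, 'a': 2, 'g': 14, 'q': 6}
env['b'] = 1+3 = 4 → {'b': 4, 'm': 7, 'a': 2, 'g': 14, 'q': 6}
env['s'] = env['a']+3 = 5 → {'b': 4, 'm': 7, 'a': 2, 'g': 14, 'q': 6, 's': 5}
del 'q' → {'b': 4, 'm': 7, 'a': 2, 'g': 14, 's': 5}
env['z'] = 5 → {'b': 4, 'm': 7, 'a': 2, 'g': 14, 's': 5, 'z': 5}
env['m'] = 7+2 = 9 → {'b': 4, 'm': 9, 'a': 2, 'g': 14, 's': 5, 'z': 5}
env['g']*env['b'] = 14*4 = 56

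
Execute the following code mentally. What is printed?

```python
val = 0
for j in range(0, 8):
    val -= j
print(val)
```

j=0: val = 0-0 = 0
j=1: val = 0-1 = -1
j=2: val = (-1)-2 = -3
j=3: val = (-3)-3 = -6
j=4: val = (-6)-4 = -10
j=5: val = (-10)-5 = -15
j=6: val = (-15)-6 = -21
j=7: val = (-21)-7 = -28

-28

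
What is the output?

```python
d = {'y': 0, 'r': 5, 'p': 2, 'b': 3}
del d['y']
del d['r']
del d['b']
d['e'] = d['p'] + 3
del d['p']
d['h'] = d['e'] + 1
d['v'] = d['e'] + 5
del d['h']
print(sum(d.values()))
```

del 'y' → {'r': 5, 'p': 2, 'b': 3}
del 'r' → {'p': 2, 'b': 3}
del 'b' → {'p': 2}
d['e'] = d['p']+3 = 5 → {'p': 2, 'e': 5}
del 'p' → {'e': 5}
d['h'] = d['e']+1 = 6 → {'e': 5, 'h': 6}
d['v'] = d['e']+5 = 10 → {'e': 5, 'h': 6, 'v': 10}
del 'h' → {'e': 5, 'v': 10}
sum of values = 15

15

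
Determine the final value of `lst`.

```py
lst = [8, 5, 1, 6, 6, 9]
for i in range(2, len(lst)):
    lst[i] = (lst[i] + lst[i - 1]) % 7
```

[8, 5, 6, 5, 4, 6]

i=2: lst[2] = (1+5)%7 = 6 → [8, 5, 6, 6, 6, 9]
i=3: lst[3] = (6+6)%7 = 5 → [8, 5, 6, 5, 6, 9]
i=4: lst[4] = (6+5)%7 = 4 → [8, 5, 6, 5, 4, 9]
i=5: lst[5] = (9+4)%7 = 6 → [8, 5, 6, 5, 4, 6]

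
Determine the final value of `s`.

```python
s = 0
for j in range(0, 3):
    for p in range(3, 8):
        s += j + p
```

j=0,p=3: s = 0+3 = 3
j=0,p=4: s = 3+4 = 7
j=0,p=5: s = 7+5 = 12
j=0,p=6: s = 12+6 = 18
j=0,p=7: s = 18+7 = 25
j=1,p=3: s = 25+4 = 29
j=1,p=4: s = 29+5 = 34
j=1,p=5: s = 34+6 = 40
j=1,p=6: s = 40+7 = 47
j=1,p=7: s = 47+8 = 55
j=2,p=3: s = 55+5 = 60
j=2,p=4: s = 60+6 = 66
j=2,p=5: s = 66+7 = 73
j=2,p=6: s = 73+8 = 81
j=2,p=7: s = 81+9 = 90

90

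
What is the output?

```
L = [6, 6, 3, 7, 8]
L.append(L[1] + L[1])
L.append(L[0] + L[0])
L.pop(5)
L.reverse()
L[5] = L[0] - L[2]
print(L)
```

append L[1]+L[1] = 6+6 = 12 → [6, 6, 3, 7, 8, 12]
append L[0]+L[0] = 6+6 = 12 → [6, 6, 3, 7, 8, 12, 12]
pop(5) removes 12 → [6, 6, 3, 7, 8, 12]
reverse → [12, 8, 7, 3, 6, 6]
L[5] = L[0]-L[2] = 12-7 = 5 → [12, 8, 7, 3, 6, 5]

[12, 8, 7, 3, 6, 5]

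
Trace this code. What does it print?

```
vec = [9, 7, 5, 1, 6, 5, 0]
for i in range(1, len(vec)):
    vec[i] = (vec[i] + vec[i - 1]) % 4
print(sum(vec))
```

14

i=1: vec[1] = (7+9)%4 = 0 → [9, 0, 5, 1, 6, 5, 0]
i=2: vec[2] = (5+0)%4 = 1 → [9, 0, 1, 1, 6, 5, 0]
i=3: vec[3] = (1+1)%4 = 2 → [9, 0, 1, 2, 6, 5, 0]
i=4: vec[4] = (6+2)%4 = 0 → [9, 0, 1, 2, 0, 5, 0]
i=5: vec[5] = (5+0)%4 = 1 → [9, 0, 1, 2, 0, 1, 0]
i=6: vec[6] = (0+1)%4 = 1 → [9, 0, 1, 2, 0, 1, 1]
sum = 14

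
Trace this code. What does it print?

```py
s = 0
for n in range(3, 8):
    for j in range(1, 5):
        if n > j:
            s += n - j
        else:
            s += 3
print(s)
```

60

n=3,j=1: 3>1, s = 0+2 = 2
n=3,j=2: 3>2, s = 2+1 = 3
n=3,j=3: not 3>3, s = 3+3 = 6
n=3,j=4: not 3>4, s = 6+3 = 9
n=4,j=1: 4>1, s = 9+3 = 12
n=4,j=2: 4>2, s = 12+2 = 14
n=4,j=3: 4>3, s = 14+1 = 15
n=4,j=4: not 4>4, s = 15+3 = 18
n=5,j=1: 5>1, s = 18+4 = 22
n=5,j=2: 5>2, s = 22+3 = 25
n=5,j=3: 5>3, s = 25+2 = 27
n=5,j=4: 5>4, s = 27+1 = 28
n=6,j=1: 6>1, s = 28+5 = 33
n=6,j=2: 6>2, s = 33+4 = 37
n=6,j=3: 6>3, s = 37+3 = 40
n=6,j=4: 6>4, s = 40+2 = 42
n=7,j=1: 7>1, s = 42+6 = 48
n=7,j=2: 7>2, s = 48+5 = 53
n=7,j=3: 7>3, s = 53+4 = 57
n=7,j=4: 7>4, s = 57+3 = 60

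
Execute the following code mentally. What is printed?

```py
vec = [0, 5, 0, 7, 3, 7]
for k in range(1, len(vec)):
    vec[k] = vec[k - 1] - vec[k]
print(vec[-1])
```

-22

k=1: vec[1] = 0-5 = -5 → [0, -5, 0, 7, 3, 7]
k=2: vec[2] = (-5)-0 = -5 → [0, -5, -5, 7, 3, 7]
k=3: vec[3] = (-5)-7 = -12 → [0, -5, -5, -12, 3, 7]
k=4: vec[4] = (-12)-3 = -15 → [0, -5, -5, -12, -15, 7]
k=5: vec[5] = (-15)-7 = -22 → [0, -5, -5, -12, -15, -22]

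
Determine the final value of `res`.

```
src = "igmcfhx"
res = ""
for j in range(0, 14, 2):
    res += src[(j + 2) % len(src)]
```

'mfxgchi'

j=0: add src[2]='m' → 'm'
j=2: add src[4]='f' → 'mf'
j=4: add src[6]='x' → 'mfx'
j=6: add src[1]='g' → 'mfxg'
j=8: add src[3]='c' → 'mfxgc'
j=10: add src[5]='h' → 'mfxgch'
j=12: add src[0]='i' → 'mfxgchi'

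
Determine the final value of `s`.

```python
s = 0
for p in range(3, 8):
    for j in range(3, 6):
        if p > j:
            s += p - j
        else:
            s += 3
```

37

p=3,j=3: not 3>3, s = 0+3 = 3
p=3,j=4: not 3>4, s = 3+3 = 6
p=3,j=5: not 3>5, s = 6+3 = 9
p=4,j=3: 4>3, s = 9+1 = 10
p=4,j=4: not 4>4, s = 10+3 = 13
p=4,j=5: not 4>5, s = 13+3 = 16
p=5,j=3: 5>3, s = 16+2 = 18
p=5,j=4: 5>4, s = 18+1 = 19
p=5,j=5: not 5>5, s = 19+3 = 22
p=6,j=3: 6>3, s = 22+3 = 25
p=6,j=4: 6>4, s = 25+2 = 27
p=6,j=5: 6>5, s = 27+1 = 28
p=7,j=3: 7>3, s = 28+4 = 32
p=7,j=4: 7>4, s = 32+3 = 35
p=7,j=5: 7>5, s = 35+2 = 37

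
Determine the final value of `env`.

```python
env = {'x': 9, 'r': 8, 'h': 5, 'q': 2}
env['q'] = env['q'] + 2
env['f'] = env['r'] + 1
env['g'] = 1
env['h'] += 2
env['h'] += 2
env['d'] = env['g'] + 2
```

env['q'] = env['q']+2 = 4 → {'x': 9, 'r': 8, 'h': 5, 'q': 4}
env['f'] = env['r']+1 = 9 → {'x': 9, 'r': 8, 'h': 5, 'q': 4, 'f': 9}
env['g'] = 1 → {'x': 9, 'r': 8, 'h': 5, 'q': 4, 'f': 9, 'g': 1}
env['h'] = 5+2 = 7 → {'x': 9, 'r': 8, 'h': 7, 'q': 4, 'f': 9, 'g': 1}
env['h'] = 7+2 = 9 → {'x': 9, 'r': 8, 'h': 9, 'q': 4, 'f': 9, 'g': 1}
env['d'] = env['g']+2 = 3 → {'x': 9, 'r': 8, 'h': 9, 'q': 4, 'f': 9, 'g': 1, 'd': 3}

{'x': 9, 'r': 8, 'h': 9, 'q': 4, 'f': 9, 'g': 1, 'd': 3}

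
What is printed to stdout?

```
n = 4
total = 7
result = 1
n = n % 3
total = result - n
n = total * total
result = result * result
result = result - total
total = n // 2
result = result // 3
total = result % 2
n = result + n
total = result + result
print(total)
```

n = 4%3 = 1
total = 1-1 = 0
n = 0*0 = 0
result = 1*1 = 1
result = 1-0 = 1
total = 0//2 = 0
result = 1//3 = 0
total = 0%2 = 0
n = 0+0 = 0
total = 0+0 = 0

0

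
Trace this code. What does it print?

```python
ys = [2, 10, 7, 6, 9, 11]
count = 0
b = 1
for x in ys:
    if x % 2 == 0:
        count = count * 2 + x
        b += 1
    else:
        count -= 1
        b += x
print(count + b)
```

x=2: even, count = 0*2+2 = 2; b=2
x=10: even, count = 2*2+10 = 14; b=3
x=7: not even, count = 14-1 = 13; b=10
x=6: even, count = 13*2+6 = 32; b=11
x=9: not even, count = 32-1 = 31; b=20
x=11: not even, count = 31-1 = 30; b=31
count+b = 30+31 = 61

61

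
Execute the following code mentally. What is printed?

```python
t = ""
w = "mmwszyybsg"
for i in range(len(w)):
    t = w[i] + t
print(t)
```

i=0: prepend 'm' → 'm'
i=1: prepend 'm' → 'mm'
i=2: prepend 'w' → 'wmm'
i=3: prepend 's' → 'swmm'
i=4: prepend 'z' → 'zswmm'
i=5: prepend 'y' → 'yzswmm'
i=6: prepend 'y' → 'yyzswmm'
i=7: prepend 'b' → 'byyzswmm'
i=8: prepend 's' → 'sbyyzswmm'
i=9: prepend 'g' → 'gsbyyzswmm'

gsbyyzswmm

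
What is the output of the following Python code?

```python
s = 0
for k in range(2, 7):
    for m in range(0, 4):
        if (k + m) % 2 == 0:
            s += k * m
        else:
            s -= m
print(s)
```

k=2,m=0: even sum, s = 0+0 = 0
k=2,m=1: odd sum, s = 0-1 = -1
k=2,m=2: even sum, s = (-1)+4 = 3
k=2,m=3: odd sum, s = 3-3 = 0
k=3,m=0: odd sum, s = 0-0 = 0
k=3,m=1: even sum, s = 0+3 = 3
k=3,m=2: odd sum, s = 3-2 = 1
k=3,m=3: even sum, s = 1+9 = 10
k=4,m=0: even sum, s = 10+0 = 10
k=4,m=1: odd sum, s = 10-1 = 9
k=4,m=2: even sum, s = 9+8 = 17
k=4,m=3: odd sum, s = 17-3 = 14
k=5,m=0: odd sum, s = 14-0 = 14
k=5,m=1: even sum, s = 14+5 = 19
k=5,m=2: odd sum, s = 19-2 = 17
k=5,m=3: even sum, s = 17+15 = 32
k=6,m=0: even sum, s = 32+0 = 32
k=6,m=1: odd sum, s = 32-1 = 31
k=6,m=2: even sum, s = 31+12 = 43
k=6,m=3: odd sum, s = 43-3 = 40

40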